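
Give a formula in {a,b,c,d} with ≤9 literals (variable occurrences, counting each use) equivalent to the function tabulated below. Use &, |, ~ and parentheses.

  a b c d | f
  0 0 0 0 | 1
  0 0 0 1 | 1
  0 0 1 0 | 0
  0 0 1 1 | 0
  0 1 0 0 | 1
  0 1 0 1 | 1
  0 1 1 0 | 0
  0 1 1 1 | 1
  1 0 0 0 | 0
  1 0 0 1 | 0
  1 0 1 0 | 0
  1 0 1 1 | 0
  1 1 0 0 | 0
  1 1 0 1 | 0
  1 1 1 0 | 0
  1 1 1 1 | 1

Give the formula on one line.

  (b & d) = 0000010100000101
  ~c = 1100110011001100
  ((b & d) | ~c) = 1100110111001101
  ~a = 1111111100000000
  (~a & c) = 0011001100000000
  (b | (~a & c)) = 0011111100001111
  ((b | (~a & c)) | d) = 0111111101011111
  (((b | (~a & c)) | d) & c) = 0011001100010011
  ((((b | (~a & c)) | d) & c) | ~a) = 1111111100010011
  (((b & d) | ~c) & ((((b | (~a & c)) | d) & c) | ~a)) = 1100110100000001

(((b & d) | ~c) & ((((b | (~a & c)) | d) & c) | ~a))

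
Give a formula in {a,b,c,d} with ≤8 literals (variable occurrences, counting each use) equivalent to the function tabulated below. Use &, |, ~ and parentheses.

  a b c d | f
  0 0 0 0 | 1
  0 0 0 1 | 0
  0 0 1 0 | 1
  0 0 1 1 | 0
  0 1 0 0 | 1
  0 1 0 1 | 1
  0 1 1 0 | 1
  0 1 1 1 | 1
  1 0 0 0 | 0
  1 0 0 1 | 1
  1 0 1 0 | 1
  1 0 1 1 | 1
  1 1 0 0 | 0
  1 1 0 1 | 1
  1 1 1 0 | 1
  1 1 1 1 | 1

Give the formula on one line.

(((c | ~a) | d) & (~d | (b | a)))

  ~a = 1111111100000000
  (c | ~a) = 1111111100110011
  ((c | ~a) | d) = 1111111101110111
  ~d = 1010101010101010
  (b | a) = 0000111111111111
  (~d | (b | a)) = 1010111111111111
  (((c | ~a) | d) & (~d | (b | a))) = 1010111101110111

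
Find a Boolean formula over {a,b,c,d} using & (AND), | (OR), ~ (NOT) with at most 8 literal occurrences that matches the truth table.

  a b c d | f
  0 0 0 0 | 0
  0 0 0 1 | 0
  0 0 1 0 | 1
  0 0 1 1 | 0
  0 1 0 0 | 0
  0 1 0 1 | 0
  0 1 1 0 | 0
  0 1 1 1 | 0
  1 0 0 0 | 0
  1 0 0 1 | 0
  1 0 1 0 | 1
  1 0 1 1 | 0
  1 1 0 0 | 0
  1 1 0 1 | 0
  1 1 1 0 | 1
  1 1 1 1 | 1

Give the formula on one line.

(((~b & (~d | (b & d))) | (b & (a | ~b))) & c)

  ~b = 1111000011110000
  ~d = 1010101010101010
  (b & d) = 0000010100000101
  (~d | (b & d)) = 1010111110101111
  (~b & (~d | (b & d))) = 1010000010100000
  (a | ~b) = 1111000011111111
  (b & (a | ~b)) = 0000000000001111
  ((~b & (~d | (b & d))) | (b & (a | ~b))) = 1010000010101111
  (((~b & (~d | (b & d))) | (b & (a | ~b))) & c) = 0010000000100011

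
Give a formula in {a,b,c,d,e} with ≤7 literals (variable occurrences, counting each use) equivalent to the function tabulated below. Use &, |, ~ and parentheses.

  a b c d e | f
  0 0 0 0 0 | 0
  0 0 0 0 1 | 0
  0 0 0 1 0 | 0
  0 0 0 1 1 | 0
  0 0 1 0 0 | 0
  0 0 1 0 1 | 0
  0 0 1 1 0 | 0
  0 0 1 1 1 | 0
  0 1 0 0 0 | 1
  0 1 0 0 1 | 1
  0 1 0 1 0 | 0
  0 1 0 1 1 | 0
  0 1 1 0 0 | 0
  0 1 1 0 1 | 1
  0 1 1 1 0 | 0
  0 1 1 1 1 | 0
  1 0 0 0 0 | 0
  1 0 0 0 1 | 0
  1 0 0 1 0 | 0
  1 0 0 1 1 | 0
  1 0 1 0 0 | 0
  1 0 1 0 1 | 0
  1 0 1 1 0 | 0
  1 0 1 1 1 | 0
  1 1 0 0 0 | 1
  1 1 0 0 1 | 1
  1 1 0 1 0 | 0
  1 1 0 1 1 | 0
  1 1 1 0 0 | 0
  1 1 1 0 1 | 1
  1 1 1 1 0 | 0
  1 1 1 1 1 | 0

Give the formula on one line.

  ~d = 11001100110011001100110011001100
  (b & ~d) = 00000000110011000000000011001100
  ~c = 11110000111100001111000011110000
  ~b = 11111111000000001111111100000000
  (~b | e) = 11111111010101011111111101010101
  (~c | (~b | e)) = 11111111111101011111111111110101
  (b & (~c | (~b | e))) = 00000000111101010000000011110101
  ((b & ~d) & (b & (~c | (~b | e)))) = 00000000110001000000000011000100

((b & ~d) & (b & (~c | (~b | e))))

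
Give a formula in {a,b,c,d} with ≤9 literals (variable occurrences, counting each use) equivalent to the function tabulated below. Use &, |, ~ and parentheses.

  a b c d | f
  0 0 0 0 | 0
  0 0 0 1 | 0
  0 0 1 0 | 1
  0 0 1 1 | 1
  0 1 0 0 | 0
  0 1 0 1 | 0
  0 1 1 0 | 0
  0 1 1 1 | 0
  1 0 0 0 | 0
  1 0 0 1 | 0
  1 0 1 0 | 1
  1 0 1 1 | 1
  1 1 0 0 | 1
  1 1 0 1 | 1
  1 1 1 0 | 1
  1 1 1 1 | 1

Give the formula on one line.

(((((d & b) | ~a) | (~d & b)) & a) | (~b & c))

  (d & b) = 0000010100000101
  ~a = 1111111100000000
  ((d & b) | ~a) = 1111111100000101
  ~d = 1010101010101010
  (~d & b) = 0000101000001010
  (((d & b) | ~a) | (~d & b)) = 1111111100001111
  ((((d & b) | ~a) | (~d & b)) & a) = 0000000000001111
  ~b = 1111000011110000
  (~b & c) = 0011000000110000
  (((((d & b) | ~a) | (~d & b)) & a) | (~b & c)) = 0011000000111111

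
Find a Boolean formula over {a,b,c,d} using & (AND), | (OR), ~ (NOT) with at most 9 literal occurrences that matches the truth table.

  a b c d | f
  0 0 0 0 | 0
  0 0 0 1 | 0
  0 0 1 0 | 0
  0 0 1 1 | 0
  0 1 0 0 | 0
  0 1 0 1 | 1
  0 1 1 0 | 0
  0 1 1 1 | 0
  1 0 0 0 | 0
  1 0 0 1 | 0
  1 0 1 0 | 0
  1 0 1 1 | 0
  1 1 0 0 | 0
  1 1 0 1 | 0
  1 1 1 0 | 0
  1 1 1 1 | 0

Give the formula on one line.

((((~b | d) & b) & ~a) & ((b & ~c) | a))

  ~b = 1111000011110000
  (~b | d) = 1111010111110101
  ((~b | d) & b) = 0000010100000101
  ~a = 1111111100000000
  (((~b | d) & b) & ~a) = 0000010100000000
  ~c = 1100110011001100
  (b & ~c) = 0000110000001100
  ((b & ~c) | a) = 0000110011111111
  ((((~b | d) & b) & ~a) & ((b & ~c) | a)) = 0000010000000000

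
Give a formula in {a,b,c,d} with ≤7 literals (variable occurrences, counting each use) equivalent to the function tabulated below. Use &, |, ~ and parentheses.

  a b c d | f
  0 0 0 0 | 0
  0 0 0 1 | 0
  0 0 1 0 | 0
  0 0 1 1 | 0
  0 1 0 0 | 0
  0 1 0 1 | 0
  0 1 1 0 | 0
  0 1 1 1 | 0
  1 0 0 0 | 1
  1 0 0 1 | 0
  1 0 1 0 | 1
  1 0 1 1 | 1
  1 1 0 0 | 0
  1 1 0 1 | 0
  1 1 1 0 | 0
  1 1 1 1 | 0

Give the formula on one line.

  ~b = 1111000011110000
  ~d = 1010101010101010
  (c | ~d) = 1011101110111011
  (a & (c | ~d)) = 0000000010111011
  (~b & (a & (c | ~d))) = 0000000010110000

(~b & (a & (c | ~d)))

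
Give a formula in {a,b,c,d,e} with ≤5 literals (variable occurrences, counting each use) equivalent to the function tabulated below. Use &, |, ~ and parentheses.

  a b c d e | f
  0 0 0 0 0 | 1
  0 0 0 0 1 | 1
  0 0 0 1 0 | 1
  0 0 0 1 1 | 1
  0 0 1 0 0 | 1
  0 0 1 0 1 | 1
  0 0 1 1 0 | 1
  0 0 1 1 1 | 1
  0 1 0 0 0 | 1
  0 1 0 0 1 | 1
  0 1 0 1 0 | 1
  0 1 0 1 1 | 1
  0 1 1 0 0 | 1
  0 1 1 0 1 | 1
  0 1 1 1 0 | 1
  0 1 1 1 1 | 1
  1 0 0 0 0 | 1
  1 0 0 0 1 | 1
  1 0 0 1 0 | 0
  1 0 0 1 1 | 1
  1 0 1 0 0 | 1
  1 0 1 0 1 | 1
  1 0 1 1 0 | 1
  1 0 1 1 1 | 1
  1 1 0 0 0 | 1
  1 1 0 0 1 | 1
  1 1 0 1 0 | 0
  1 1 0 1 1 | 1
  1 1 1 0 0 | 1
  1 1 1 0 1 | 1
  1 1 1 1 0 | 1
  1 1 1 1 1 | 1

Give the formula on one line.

  ~d = 11001100110011001100110011001100
  ~a = 11111111111111110000000000000000
  (c & d) = 00000011000000110000001100000011
  ((c & d) | e) = 01010111010101110101011101010111
  (~a | ((c & d) | e)) = 11111111111111110101011101010111
  (~d | (~a | ((c & d) | e))) = 11111111111111111101111111011111

(~d | (~a | ((c & d) | e)))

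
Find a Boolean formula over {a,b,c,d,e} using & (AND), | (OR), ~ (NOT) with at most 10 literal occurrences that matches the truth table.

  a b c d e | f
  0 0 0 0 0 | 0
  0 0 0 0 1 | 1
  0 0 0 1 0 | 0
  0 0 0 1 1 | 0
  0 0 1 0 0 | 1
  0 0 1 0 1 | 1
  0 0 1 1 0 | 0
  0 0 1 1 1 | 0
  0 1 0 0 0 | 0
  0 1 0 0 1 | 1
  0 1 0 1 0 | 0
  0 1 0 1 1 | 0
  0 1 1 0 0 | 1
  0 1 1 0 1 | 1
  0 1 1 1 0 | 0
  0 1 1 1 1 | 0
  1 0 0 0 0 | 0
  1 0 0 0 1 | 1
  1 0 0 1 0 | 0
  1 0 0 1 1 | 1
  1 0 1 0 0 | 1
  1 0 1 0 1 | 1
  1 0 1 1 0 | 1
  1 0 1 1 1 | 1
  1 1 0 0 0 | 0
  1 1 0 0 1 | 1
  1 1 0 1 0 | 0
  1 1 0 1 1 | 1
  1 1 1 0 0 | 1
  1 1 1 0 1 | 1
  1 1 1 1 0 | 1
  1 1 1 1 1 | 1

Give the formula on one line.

((((c | (~c & e)) | (d & ~b)) & (a | ~d)) & (e | c))

  ~c = 11110000111100001111000011110000
  (~c & e) = 01010000010100000101000001010000
  (c | (~c & e)) = 01011111010111110101111101011111
  ~b = 11111111000000001111111100000000
  (d & ~b) = 00110011000000000011001100000000
  ((c | (~c & e)) | (d & ~b)) = 01111111010111110111111101011111
  ~d = 11001100110011001100110011001100
  (a | ~d) = 11001100110011001111111111111111
  (((c | (~c & e)) | (d & ~b)) & (a | ~d)) = 01001100010011000111111101011111
  (e | c) = 01011111010111110101111101011111
  ((((c | (~c & e)) | (d & ~b)) & (a | ~d)) & (e | c)) = 01001100010011000101111101011111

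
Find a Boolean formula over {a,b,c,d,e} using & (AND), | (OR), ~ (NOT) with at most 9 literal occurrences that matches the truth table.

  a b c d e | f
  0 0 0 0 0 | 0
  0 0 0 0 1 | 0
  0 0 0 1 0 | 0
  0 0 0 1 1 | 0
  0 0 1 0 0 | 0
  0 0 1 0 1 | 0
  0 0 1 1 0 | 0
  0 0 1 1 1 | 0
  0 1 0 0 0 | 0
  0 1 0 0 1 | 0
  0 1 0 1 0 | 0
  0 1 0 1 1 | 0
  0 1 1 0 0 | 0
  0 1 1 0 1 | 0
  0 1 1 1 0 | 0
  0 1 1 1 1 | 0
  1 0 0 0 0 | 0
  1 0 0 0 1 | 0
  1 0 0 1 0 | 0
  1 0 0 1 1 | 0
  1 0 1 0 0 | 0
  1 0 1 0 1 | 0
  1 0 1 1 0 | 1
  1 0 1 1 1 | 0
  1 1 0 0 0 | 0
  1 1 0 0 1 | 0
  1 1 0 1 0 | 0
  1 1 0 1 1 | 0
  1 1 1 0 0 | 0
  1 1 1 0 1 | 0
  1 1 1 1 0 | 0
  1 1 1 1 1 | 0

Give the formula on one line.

(((((~e & a) | ~c) & (a | (e | d))) & c) & (~b & d))

  ~e = 10101010101010101010101010101010
  (~e & a) = 00000000000000001010101010101010
  ~c = 11110000111100001111000011110000
  ((~e & a) | ~c) = 11110000111100001111101011111010
  (e | d) = 01110111011101110111011101110111
  (a | (e | d)) = 01110111011101111111111111111111
  (((~e & a) | ~c) & (a | (e | d))) = 01110000011100001111101011111010
  ((((~e & a) | ~c) & (a | (e | d))) & c) = 00000000000000000000101000001010
  ~b = 11111111000000001111111100000000
  (~b & d) = 00110011000000000011001100000000
  (((((~e & a) | ~c) & (a | (e | d))) & c) & (~b & d)) = 00000000000000000000001000000000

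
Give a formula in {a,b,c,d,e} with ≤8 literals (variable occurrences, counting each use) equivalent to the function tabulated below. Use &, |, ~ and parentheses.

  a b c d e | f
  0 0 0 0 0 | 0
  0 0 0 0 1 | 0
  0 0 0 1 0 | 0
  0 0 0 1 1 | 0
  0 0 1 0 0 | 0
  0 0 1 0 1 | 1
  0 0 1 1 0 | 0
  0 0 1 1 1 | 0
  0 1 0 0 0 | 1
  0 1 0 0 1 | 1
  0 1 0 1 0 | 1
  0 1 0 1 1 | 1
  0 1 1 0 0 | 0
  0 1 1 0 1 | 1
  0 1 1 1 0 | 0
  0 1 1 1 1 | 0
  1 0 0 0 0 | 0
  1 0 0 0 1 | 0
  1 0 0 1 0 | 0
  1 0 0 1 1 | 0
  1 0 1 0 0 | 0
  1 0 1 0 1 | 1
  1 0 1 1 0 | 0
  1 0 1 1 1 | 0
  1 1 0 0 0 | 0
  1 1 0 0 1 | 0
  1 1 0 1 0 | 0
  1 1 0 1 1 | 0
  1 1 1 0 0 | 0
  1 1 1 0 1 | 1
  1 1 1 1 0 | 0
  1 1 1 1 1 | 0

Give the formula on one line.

  (c & e) = 00000101000001010000010100000101
  ~d = 11001100110011001100110011001100
  ((c & e) & ~d) = 00000100000001000000010000000100
  ~a = 11111111111111110000000000000000
  (c | ~a) = 11111111111111110000111100001111
  ~c = 11110000111100001111000011110000
  (~c & b) = 00000000111100000000000011110000
  ((c | ~a) & (~c & b)) = 00000000111100000000000000000000
  (((c & e) & ~d) | ((c | ~a) & (~c & b))) = 00000100111101000000010000000100

(((c & e) & ~d) | ((c | ~a) & (~c & b)))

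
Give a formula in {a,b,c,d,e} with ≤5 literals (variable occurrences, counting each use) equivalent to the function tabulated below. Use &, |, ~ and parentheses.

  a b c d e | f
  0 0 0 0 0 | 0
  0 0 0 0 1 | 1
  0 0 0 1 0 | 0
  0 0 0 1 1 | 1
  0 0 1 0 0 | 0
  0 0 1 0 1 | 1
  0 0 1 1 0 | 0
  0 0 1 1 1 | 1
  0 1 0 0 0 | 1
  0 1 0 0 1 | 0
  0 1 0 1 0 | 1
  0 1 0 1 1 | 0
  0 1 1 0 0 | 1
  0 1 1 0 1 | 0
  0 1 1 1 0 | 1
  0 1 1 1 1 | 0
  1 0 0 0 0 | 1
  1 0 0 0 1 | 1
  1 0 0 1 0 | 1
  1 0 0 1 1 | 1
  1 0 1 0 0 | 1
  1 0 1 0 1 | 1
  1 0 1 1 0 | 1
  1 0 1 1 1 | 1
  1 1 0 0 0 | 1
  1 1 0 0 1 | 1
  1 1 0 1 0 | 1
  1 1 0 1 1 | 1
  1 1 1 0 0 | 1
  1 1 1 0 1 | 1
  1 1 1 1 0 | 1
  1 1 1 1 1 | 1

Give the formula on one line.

  ~b = 11111111000000001111111100000000
  (~b & e) = 01010101000000000101010100000000
  ~e = 10101010101010101010101010101010
  (~e & b) = 00000000101010100000000010101010
  (a | (~e & b)) = 00000000101010101111111111111111
  ((~b & e) | (a | (~e & b))) = 01010101101010101111111111111111

((~b & e) | (a | (~e & b)))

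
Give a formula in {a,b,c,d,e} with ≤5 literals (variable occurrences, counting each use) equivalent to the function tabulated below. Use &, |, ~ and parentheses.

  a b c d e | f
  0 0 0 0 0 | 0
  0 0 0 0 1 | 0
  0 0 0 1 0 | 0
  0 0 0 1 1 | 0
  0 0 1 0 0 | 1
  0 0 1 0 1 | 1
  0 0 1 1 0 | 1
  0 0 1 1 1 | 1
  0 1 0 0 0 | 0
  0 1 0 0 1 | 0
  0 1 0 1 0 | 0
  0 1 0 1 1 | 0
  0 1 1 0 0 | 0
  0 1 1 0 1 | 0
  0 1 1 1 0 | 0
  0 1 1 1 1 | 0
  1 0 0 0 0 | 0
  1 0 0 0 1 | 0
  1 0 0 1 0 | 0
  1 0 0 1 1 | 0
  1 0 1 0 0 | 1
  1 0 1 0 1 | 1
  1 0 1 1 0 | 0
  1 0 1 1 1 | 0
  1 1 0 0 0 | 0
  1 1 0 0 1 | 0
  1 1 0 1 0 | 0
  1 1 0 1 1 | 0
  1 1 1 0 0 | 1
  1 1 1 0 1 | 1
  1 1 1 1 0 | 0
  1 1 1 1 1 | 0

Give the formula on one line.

((~b | a) & ((~a | ~d) & c))

  ~b = 11111111000000001111111100000000
  (~b | a) = 11111111000000001111111111111111
  ~a = 11111111111111110000000000000000
  ~d = 11001100110011001100110011001100
  (~a | ~d) = 11111111111111111100110011001100
  ((~a | ~d) & c) = 00001111000011110000110000001100
  ((~b | a) & ((~a | ~d) & c)) = 00001111000000000000110000001100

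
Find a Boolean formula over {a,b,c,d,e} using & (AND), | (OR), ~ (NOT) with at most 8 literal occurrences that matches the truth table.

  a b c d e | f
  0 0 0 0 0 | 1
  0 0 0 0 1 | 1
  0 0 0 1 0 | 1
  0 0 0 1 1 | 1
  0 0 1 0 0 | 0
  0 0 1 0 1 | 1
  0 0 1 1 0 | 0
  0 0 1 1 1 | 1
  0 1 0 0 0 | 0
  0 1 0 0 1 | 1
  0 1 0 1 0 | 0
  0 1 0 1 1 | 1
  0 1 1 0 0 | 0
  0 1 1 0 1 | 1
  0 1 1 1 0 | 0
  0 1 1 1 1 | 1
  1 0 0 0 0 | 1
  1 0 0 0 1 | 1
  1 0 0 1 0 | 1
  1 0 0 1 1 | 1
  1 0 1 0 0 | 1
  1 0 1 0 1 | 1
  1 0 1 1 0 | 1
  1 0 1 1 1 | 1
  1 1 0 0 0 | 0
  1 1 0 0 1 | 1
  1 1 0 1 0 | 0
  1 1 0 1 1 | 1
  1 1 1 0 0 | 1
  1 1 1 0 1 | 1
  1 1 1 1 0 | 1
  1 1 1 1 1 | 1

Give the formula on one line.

  ~c = 11110000111100001111000011110000
  ~d = 11001100110011001100110011001100
  (~c & ~d) = 11000000110000001100000011000000
  (a | (~c & ~d)) = 11000000110000001111111111111111
  ((a | (~c & ~d)) & c) = 00000000000000000000111100001111
  ~b = 11111111000000001111111100000000
  (~c & ~b) = 11110000000000001111000000000000
  (((a | (~c & ~d)) & c) | (~c & ~b)) = 11110000000000001111111100001111
  (e | (((a | (~c & ~d)) & c) | (~c & ~b))) = 11110101010101011111111101011111

(e | (((a | (~c & ~d)) & c) | (~c & ~b)))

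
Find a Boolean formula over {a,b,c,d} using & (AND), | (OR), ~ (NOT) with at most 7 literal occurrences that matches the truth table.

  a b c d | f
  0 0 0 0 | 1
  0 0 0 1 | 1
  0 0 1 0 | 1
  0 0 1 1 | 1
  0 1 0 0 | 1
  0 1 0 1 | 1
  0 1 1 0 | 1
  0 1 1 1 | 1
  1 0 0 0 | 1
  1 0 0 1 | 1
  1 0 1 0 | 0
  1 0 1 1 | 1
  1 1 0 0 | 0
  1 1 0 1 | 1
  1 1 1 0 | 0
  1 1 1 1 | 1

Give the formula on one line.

(((c & d) | (~a | ~c)) & ((~a | d) | ~b))

  (c & d) = 0001000100010001
  ~a = 1111111100000000
  ~c = 1100110011001100
  (~a | ~c) = 1111111111001100
  ((c & d) | (~a | ~c)) = 1111111111011101
  (~a | d) = 1111111101010101
  ~b = 1111000011110000
  ((~a | d) | ~b) = 1111111111110101
  (((c & d) | (~a | ~c)) & ((~a | d) | ~b)) = 1111111111010101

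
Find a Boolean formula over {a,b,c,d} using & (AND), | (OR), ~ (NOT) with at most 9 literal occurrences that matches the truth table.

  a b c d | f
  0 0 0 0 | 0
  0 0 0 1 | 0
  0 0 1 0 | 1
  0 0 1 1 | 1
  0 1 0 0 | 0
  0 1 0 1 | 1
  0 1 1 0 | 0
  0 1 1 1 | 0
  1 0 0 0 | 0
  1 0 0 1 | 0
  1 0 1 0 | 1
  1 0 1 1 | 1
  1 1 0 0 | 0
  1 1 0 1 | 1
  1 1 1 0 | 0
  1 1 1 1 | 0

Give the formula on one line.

  ~c = 1100110011001100
  ~b = 1111000011110000
  (d | ~b) = 1111010111110101
  (b & (d | ~b)) = 0000010100000101
  (~c & (b & (d | ~b))) = 0000010000000100
  (c & ~b) = 0011000000110000
  ((~c & (b & (d | ~b))) | (c & ~b)) = 0011010000110100

((~c & (b & (d | ~b))) | (c & ~b))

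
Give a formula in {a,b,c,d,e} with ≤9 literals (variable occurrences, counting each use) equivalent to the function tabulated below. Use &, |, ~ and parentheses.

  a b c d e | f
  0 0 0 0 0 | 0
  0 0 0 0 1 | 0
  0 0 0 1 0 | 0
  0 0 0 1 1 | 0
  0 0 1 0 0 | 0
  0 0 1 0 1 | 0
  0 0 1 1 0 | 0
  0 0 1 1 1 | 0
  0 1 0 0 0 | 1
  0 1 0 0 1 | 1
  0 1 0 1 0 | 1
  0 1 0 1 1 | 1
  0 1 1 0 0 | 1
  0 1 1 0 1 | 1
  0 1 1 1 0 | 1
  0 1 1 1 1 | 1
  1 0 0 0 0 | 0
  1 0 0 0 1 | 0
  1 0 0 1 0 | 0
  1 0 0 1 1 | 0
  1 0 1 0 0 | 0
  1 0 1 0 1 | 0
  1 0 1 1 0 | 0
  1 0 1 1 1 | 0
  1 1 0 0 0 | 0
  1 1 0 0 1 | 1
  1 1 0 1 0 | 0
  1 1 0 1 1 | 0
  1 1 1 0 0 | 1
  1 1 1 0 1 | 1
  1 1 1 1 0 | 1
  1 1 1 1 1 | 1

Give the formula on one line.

((((~d | ~a) & b) & (e | ~a)) | (b & c))

  ~d = 11001100110011001100110011001100
  ~a = 11111111111111110000000000000000
  (~d | ~a) = 11111111111111111100110011001100
  ((~d | ~a) & b) = 00000000111111110000000011001100
  (e | ~a) = 11111111111111110101010101010101
  (((~d | ~a) & b) & (e | ~a)) = 00000000111111110000000001000100
  (b & c) = 00000000000011110000000000001111
  ((((~d | ~a) & b) & (e | ~a)) | (b & c)) = 00000000111111110000000001001111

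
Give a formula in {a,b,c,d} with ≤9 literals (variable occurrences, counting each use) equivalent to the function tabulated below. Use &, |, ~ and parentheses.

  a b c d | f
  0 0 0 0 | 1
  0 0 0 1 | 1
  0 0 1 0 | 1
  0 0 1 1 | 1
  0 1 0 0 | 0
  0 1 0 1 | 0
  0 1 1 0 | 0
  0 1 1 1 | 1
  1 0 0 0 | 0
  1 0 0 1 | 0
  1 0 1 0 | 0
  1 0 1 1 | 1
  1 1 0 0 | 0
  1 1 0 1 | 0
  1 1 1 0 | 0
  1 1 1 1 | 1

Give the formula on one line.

(((~b | d) & ((~a & ~b) | (b & (a & c)))) | (c & d))

  ~b = 1111000011110000
  (~b | d) = 1111010111110101
  ~a = 1111111100000000
  (~a & ~b) = 1111000000000000
  (a & c) = 0000000000110011
  (b & (a & c)) = 0000000000000011
  ((~a & ~b) | (b & (a & c))) = 1111000000000011
  ((~b | d) & ((~a & ~b) | (b & (a & c)))) = 1111000000000001
  (c & d) = 0001000100010001
  (((~b | d) & ((~a & ~b) | (b & (a & c)))) | (c & d)) = 1111000100010001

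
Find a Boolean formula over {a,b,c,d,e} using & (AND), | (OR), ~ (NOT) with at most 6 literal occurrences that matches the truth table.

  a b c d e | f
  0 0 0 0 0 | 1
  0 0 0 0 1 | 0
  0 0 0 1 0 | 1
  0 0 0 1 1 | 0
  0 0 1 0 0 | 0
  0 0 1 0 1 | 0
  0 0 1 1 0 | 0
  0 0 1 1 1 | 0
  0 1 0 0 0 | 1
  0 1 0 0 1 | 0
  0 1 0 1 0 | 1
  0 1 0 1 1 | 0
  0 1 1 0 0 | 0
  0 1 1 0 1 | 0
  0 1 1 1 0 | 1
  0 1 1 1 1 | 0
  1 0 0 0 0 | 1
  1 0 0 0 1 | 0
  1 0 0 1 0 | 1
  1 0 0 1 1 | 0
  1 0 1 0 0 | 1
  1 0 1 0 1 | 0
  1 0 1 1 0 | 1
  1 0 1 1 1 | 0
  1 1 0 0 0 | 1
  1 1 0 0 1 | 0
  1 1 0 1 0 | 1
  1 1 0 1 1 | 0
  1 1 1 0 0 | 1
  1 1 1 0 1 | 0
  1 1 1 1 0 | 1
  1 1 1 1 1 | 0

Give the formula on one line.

  (b & d) = 00000000001100110000000000110011
  ~c = 11110000111100001111000011110000
  ((b & d) | ~c) = 11110000111100111111000011110011
  (((b & d) | ~c) | a) = 11110000111100111111111111111111
  ~e = 10101010101010101010101010101010
  ((((b & d) | ~c) | a) & ~e) = 10100000101000101010101010101010

((((b & d) | ~c) | a) & ~e)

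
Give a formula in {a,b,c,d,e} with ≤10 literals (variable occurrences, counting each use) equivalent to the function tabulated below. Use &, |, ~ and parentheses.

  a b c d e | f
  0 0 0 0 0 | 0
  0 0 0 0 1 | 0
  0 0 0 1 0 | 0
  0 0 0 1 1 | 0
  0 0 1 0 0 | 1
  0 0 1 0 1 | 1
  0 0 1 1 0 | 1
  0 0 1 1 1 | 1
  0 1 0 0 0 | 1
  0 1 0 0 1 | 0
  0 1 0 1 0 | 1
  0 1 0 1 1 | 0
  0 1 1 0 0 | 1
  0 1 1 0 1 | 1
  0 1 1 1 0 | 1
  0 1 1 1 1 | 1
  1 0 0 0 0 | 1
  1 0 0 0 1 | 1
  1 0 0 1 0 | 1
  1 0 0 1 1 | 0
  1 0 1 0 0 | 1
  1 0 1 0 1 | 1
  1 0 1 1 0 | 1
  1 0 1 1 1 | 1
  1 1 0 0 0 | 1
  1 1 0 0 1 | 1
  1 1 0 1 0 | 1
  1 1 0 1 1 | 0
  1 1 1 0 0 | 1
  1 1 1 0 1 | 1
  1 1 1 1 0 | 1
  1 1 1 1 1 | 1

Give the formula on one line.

((c | (~e & (a | b))) | (~d & (a & ~c)))

  ~e = 10101010101010101010101010101010
  (a | b) = 00000000111111111111111111111111
  (~e & (a | b)) = 00000000101010101010101010101010
  (c | (~e & (a | b))) = 00001111101011111010111110101111
  ~d = 11001100110011001100110011001100
  ~c = 11110000111100001111000011110000
  (a & ~c) = 00000000000000001111000011110000
  (~d & (a & ~c)) = 00000000000000001100000011000000
  ((c | (~e & (a | b))) | (~d & (a & ~c))) = 00001111101011111110111111101111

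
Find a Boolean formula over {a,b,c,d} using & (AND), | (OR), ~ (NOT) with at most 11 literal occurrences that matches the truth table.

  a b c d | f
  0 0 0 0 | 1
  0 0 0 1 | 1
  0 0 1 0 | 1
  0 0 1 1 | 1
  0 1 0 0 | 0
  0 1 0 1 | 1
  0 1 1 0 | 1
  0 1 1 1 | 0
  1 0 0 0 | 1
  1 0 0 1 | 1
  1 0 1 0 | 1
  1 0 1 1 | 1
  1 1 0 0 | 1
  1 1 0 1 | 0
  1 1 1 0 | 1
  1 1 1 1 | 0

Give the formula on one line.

(((d | c) & (~b | ((~a & ~c) | ~d))) | (~d & (~b | a)))

  (d | c) = 0111011101110111
  ~b = 1111000011110000
  ~a = 1111111100000000
  ~c = 1100110011001100
  (~a & ~c) = 1100110000000000
  ~d = 1010101010101010
  ((~a & ~c) | ~d) = 1110111010101010
  (~b | ((~a & ~c) | ~d)) = 1111111011111010
  ((d | c) & (~b | ((~a & ~c) | ~d))) = 0111011001110010
  (~b | a) = 1111000011111111
  (~d & (~b | a)) = 1010000010101010
  (((d | c) & (~b | ((~a & ~c) | ~d))) | (~d & (~b | a))) = 1111011011111010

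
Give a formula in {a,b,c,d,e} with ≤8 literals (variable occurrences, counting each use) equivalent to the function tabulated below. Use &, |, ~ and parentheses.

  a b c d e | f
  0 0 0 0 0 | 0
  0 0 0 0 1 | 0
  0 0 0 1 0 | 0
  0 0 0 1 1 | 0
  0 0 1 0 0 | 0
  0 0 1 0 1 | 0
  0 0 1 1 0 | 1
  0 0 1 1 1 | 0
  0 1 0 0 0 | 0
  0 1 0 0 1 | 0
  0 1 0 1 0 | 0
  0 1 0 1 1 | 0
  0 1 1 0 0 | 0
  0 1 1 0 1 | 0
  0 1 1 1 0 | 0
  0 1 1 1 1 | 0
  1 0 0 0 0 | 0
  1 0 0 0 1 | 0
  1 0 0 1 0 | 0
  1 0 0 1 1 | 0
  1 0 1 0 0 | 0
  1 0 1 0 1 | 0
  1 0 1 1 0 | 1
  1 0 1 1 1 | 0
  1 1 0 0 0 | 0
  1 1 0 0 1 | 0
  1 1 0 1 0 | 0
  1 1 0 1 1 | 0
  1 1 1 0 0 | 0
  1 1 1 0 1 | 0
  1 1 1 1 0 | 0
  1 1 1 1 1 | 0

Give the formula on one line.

  ~b = 11111111000000001111111100000000
  (~b & d) = 00110011000000000011001100000000
  ~e = 10101010101010101010101010101010
  ~d = 11001100110011001100110011001100
  (~d | c) = 11001111110011111100111111001111
  (~e & (~d | c)) = 10001010100010101000101010001010
  ((~b & d) & (~e & (~d | c))) = 00000010000000000000001000000000

((~b & d) & (~e & (~d | c)))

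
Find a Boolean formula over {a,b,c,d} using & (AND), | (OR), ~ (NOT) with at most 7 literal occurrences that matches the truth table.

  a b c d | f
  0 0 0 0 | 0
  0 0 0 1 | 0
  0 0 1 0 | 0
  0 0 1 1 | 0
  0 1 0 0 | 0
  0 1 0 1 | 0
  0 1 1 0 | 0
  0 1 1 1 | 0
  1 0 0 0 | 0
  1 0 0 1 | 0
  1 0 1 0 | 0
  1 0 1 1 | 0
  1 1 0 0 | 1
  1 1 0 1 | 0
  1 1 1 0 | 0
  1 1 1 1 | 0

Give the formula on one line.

  ~d = 1010101010101010
  (b & ~d) = 0000101000001010
  ~c = 1100110011001100
  ~a = 1111111100000000
  (~c | ~a) = 1111111111001100
  ((~c | ~a) & a) = 0000000011001100
  ((b & ~d) & ((~c | ~a) & a)) = 0000000000001000

((b & ~d) & ((~c | ~a) & a))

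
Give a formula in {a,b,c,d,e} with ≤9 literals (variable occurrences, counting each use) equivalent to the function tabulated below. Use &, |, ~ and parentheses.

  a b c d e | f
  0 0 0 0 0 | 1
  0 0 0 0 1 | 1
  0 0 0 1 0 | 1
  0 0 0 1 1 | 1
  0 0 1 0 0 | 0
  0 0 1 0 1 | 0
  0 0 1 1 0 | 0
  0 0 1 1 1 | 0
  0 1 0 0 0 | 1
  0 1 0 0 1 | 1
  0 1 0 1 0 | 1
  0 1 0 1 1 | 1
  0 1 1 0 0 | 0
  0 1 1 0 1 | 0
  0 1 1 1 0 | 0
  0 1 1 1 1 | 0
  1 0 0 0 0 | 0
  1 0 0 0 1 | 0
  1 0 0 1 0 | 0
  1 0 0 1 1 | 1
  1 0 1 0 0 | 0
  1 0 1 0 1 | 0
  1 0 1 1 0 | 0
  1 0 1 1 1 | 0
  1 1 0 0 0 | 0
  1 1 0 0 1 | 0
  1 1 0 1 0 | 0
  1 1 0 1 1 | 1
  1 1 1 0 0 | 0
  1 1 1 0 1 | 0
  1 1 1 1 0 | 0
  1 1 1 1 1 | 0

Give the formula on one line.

  ~a = 11111111111111110000000000000000
  (e | ~a) = 11111111111111110101010101010101
  ~c = 11110000111100001111000011110000
  ((e | ~a) & ~c) = 11110000111100000101000001010000
  ~b = 11111111000000001111111100000000
  (~c | ~b) = 11111111111100001111111111110000
  ((~c | ~b) & d) = 00110011001100000011001100110000
  (((~c | ~b) & d) | ~a) = 11111111111111110011001100110000
  (((e | ~a) & ~c) & (((~c | ~b) & d) | ~a)) = 11110000111100000001000000010000

(((e | ~a) & ~c) & (((~c | ~b) & d) | ~a))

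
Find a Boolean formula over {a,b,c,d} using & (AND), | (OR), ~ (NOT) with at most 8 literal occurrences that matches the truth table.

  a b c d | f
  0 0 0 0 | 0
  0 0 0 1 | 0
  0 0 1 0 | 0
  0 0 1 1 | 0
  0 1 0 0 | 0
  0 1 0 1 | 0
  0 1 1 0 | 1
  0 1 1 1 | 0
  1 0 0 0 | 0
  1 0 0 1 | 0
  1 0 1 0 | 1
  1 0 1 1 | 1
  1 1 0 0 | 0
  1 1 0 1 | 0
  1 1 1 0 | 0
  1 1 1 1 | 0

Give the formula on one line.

  ~a = 1111111100000000
  ~d = 1010101010101010
  (~a & ~d) = 1010101000000000
  ~b = 1111000011110000
  ((~a & ~d) | ~b) = 1111101011110000
  (a | b) = 0000111111111111
  ((a | b) & c) = 0000001100110011
  (((~a & ~d) | ~b) & ((a | b) & c)) = 0000001000110000

(((~a & ~d) | ~b) & ((a | b) & c))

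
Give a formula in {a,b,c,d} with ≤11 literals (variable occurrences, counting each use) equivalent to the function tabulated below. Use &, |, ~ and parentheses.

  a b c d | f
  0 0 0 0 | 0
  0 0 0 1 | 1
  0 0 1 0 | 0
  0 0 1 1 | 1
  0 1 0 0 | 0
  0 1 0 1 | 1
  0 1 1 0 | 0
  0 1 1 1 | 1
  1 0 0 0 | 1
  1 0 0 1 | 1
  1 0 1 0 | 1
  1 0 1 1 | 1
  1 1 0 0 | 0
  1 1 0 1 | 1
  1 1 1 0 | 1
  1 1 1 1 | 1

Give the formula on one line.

((((a & c) & ((~d & c) | ~a)) | (a & ~b)) | d)

  (a & c) = 0000000000110011
  ~d = 1010101010101010
  (~d & c) = 0010001000100010
  ~a = 1111111100000000
  ((~d & c) | ~a) = 1111111100100010
  ((a & c) & ((~d & c) | ~a)) = 0000000000100010
  ~b = 1111000011110000
  (a & ~b) = 0000000011110000
  (((a & c) & ((~d & c) | ~a)) | (a & ~b)) = 0000000011110010
  ((((a & c) & ((~d & c) | ~a)) | (a & ~b)) | d) = 0101010111110111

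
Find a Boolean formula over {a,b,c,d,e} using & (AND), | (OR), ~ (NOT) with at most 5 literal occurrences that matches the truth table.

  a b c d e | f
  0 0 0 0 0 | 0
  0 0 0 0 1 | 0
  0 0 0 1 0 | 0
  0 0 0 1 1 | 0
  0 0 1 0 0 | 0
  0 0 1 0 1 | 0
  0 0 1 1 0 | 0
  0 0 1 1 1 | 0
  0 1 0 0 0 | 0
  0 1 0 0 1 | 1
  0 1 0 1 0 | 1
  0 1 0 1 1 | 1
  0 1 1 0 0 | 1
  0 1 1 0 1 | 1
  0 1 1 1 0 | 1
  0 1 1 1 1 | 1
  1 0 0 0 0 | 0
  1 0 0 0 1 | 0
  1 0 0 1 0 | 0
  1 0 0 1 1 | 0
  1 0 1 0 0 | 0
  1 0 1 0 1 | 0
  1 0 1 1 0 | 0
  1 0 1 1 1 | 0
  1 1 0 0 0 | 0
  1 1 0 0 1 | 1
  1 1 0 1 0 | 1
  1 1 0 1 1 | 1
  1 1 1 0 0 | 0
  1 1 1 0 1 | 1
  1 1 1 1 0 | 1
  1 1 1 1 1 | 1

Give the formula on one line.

  ~a = 11111111111111110000000000000000
  (~a & c) = 00001111000011110000000000000000
  (d | (~a & c)) = 00111111001111110011001100110011
  (e | (d | (~a & c))) = 01111111011111110111011101110111
  ((e | (d | (~a & c))) & b) = 00000000011111110000000001110111

((e | (d | (~a & c))) & b)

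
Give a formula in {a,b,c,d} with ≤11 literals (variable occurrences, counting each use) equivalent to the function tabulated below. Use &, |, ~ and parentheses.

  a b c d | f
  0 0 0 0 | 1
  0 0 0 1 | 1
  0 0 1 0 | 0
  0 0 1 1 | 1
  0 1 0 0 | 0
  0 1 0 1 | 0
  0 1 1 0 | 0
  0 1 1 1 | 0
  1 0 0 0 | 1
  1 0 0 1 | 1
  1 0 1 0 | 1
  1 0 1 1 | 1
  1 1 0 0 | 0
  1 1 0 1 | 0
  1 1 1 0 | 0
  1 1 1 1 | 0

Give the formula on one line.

(((((c & ~b) | ~c) & a) | ((~a & ~c) | d)) & ~b)

  ~b = 1111000011110000
  (c & ~b) = 0011000000110000
  ~c = 1100110011001100
  ((c & ~b) | ~c) = 1111110011111100
  (((c & ~b) | ~c) & a) = 0000000011111100
  ~a = 1111111100000000
  (~a & ~c) = 1100110000000000
  ((~a & ~c) | d) = 1101110101010101
  ((((c & ~b) | ~c) & a) | ((~a & ~c) | d)) = 1101110111111101
  (((((c & ~b) | ~c) & a) | ((~a & ~c) | d)) & ~b) = 1101000011110000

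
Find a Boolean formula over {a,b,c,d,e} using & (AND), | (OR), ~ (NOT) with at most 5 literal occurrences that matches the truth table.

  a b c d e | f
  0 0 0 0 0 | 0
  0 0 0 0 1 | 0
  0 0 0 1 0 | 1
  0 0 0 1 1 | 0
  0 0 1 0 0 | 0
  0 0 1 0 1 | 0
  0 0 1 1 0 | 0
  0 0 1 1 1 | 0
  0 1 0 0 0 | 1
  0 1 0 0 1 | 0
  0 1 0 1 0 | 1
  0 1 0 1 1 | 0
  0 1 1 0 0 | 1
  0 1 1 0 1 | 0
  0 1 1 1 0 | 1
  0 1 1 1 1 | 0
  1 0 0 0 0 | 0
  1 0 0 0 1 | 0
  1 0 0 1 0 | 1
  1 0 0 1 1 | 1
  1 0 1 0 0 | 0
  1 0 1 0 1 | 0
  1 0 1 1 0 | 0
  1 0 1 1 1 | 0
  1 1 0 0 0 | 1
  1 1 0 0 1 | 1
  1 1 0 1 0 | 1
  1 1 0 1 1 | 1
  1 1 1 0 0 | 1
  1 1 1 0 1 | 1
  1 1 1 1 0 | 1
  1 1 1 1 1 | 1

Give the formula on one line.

((a | ~e) & (b | (d & ~c)))

  ~e = 10101010101010101010101010101010
  (a | ~e) = 10101010101010101111111111111111
  ~c = 11110000111100001111000011110000
  (d & ~c) = 00110000001100000011000000110000
  (b | (d & ~c)) = 00110000111111110011000011111111
  ((a | ~e) & (b | (d & ~c))) = 00100000101010100011000011111111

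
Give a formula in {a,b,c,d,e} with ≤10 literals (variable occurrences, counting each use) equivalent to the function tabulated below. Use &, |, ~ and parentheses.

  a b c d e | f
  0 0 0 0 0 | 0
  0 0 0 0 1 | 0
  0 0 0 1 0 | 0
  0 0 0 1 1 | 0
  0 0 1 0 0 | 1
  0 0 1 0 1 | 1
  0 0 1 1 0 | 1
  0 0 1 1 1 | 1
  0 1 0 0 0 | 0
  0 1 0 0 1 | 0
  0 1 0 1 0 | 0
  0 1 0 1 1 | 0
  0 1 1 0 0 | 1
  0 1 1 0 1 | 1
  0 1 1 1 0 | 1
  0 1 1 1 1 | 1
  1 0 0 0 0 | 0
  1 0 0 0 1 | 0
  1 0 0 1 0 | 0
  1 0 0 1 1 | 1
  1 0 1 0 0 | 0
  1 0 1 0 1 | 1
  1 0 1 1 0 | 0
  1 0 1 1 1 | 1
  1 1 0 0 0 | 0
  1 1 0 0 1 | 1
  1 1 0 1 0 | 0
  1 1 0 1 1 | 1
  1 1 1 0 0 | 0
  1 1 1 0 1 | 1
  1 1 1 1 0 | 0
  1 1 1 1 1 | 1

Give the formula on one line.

  ~a = 11111111111111110000000000000000
  (~a | e) = 11111111111111110101010101010101
  (a & d) = 00000000000000000011001100110011
  (c | (a & d)) = 00001111000011110011111100111111
  (a & b) = 00000000000000000000000011111111
  ((c | (a & d)) | (a & b)) = 00001111000011110011111111111111
  ((~a | e) & ((c | (a & d)) | (a & b))) = 00001111000011110001010101010101

((~a | e) & ((c | (a & d)) | (a & b)))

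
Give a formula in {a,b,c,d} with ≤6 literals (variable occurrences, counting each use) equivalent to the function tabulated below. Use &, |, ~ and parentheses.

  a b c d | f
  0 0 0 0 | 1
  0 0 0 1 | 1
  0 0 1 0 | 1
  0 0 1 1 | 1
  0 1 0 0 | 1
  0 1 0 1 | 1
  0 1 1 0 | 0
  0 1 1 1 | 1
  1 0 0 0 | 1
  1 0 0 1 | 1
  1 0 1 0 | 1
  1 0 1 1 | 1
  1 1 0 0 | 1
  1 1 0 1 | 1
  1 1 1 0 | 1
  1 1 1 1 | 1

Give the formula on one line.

  ~b = 1111000011110000
  (~b & c) = 0011000000110000
  ((~b & c) | d) = 0111010101110101
  ~c = 1100110011001100
  ~a = 1111111100000000
  (~c & ~a) = 1100110000000000
  (((~b & c) | d) | (~c & ~a)) = 1111110101110101
  (a | (((~b & c) | d) | (~c & ~a))) = 1111110111111111

(a | (((~b & c) | d) | (~c & ~a)))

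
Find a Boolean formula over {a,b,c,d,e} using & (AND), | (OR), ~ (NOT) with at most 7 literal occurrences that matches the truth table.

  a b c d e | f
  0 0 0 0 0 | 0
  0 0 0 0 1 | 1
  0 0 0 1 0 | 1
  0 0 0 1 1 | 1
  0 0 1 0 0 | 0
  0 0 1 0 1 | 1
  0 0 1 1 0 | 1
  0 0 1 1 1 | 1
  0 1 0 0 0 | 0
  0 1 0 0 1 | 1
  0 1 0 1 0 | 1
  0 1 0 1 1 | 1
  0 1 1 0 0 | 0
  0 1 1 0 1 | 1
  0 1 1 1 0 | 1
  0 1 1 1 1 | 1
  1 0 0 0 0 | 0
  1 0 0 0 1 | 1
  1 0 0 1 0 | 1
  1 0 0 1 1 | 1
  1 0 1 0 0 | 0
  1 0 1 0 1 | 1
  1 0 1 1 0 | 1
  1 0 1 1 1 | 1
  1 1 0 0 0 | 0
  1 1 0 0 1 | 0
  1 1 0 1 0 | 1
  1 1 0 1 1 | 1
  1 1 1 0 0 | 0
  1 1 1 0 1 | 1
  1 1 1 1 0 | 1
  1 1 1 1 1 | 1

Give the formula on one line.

(((~b | (~a | c)) & e) | d)

  ~b = 11111111000000001111111100000000
  ~a = 11111111111111110000000000000000
  (~a | c) = 11111111111111110000111100001111
  (~b | (~a | c)) = 11111111111111111111111100001111
  ((~b | (~a | c)) & e) = 01010101010101010101010100000101
  (((~b | (~a | c)) & e) | d) = 01110111011101110111011100110111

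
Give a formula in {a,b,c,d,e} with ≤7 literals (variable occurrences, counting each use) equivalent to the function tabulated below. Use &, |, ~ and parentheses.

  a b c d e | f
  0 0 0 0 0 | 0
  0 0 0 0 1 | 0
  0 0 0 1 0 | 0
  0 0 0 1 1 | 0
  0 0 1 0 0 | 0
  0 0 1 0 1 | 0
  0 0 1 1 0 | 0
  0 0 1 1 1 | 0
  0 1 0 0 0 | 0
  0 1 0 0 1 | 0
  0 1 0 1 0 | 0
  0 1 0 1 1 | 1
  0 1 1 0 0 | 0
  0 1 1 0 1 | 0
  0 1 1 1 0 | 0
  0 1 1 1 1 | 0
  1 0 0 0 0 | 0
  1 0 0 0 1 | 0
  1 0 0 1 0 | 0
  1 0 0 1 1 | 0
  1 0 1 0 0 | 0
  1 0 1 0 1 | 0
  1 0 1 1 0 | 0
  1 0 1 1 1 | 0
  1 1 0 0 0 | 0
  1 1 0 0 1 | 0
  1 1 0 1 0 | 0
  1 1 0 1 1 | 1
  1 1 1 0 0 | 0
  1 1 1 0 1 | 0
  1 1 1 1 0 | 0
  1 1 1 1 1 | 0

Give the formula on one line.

  ~c = 11110000111100001111000011110000
  (d & ~c) = 00110000001100000011000000110000
  (c | d) = 00111111001111110011111100111111
  ~d = 11001100110011001100110011001100
  (e | ~d) = 11011101110111011101110111011101
  ((c | d) & (e | ~d)) = 00011101000111010001110100011101
  (((c | d) & (e | ~d)) & b) = 00000000000111010000000000011101
  ((d & ~c) & (((c | d) & (e | ~d)) & b)) = 00000000000100000000000000010000

((d & ~c) & (((c | d) & (e | ~d)) & b))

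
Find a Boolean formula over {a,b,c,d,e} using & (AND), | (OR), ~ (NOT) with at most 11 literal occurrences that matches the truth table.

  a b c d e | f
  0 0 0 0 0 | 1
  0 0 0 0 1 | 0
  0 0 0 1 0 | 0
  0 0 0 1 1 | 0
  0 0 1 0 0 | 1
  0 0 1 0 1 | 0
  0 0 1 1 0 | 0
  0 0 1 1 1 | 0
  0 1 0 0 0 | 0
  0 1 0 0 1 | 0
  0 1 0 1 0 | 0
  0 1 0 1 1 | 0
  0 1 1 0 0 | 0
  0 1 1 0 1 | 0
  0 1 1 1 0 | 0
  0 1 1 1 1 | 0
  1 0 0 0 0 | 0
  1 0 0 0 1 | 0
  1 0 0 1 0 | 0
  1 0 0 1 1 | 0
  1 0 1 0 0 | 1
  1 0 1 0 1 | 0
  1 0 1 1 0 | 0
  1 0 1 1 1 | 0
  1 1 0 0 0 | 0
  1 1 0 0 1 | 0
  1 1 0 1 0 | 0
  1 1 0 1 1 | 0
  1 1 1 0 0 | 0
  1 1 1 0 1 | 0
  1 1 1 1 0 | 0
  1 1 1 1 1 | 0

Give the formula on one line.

((~b & (~e & ~d)) & (c | (((~e & ~b) & ~a) | d)))

  ~b = 11111111000000001111111100000000
  ~e = 10101010101010101010101010101010
  ~d = 11001100110011001100110011001100
  (~e & ~d) = 10001000100010001000100010001000
  (~b & (~e & ~d)) = 10001000000000001000100000000000
  (~e & ~b) = 10101010000000001010101000000000
  ~a = 11111111111111110000000000000000
  ((~e & ~b) & ~a) = 10101010000000000000000000000000
  (((~e & ~b) & ~a) | d) = 10111011001100110011001100110011
  (c | (((~e & ~b) & ~a) | d)) = 10111111001111110011111100111111
  ((~b & (~e & ~d)) & (c | (((~e & ~b) & ~a) | d))) = 10001000000000000000100000000000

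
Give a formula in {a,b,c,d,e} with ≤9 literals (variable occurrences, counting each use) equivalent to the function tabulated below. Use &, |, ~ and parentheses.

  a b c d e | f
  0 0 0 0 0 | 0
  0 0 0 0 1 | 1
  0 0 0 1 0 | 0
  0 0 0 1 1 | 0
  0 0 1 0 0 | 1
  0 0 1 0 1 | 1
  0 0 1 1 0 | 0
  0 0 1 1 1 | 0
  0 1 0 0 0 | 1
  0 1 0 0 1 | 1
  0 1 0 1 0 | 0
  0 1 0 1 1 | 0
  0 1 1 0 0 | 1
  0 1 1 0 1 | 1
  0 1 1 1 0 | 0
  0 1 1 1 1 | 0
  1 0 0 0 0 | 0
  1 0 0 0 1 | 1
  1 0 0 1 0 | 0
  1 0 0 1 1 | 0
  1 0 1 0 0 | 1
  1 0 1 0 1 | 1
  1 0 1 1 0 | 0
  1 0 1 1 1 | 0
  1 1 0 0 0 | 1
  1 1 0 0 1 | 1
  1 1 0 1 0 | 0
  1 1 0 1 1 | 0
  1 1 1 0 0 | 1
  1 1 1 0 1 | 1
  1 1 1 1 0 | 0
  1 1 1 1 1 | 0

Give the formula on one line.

(~d & (((c | b) | d) | (e & (~d | (~a & ~c)))))

  ~d = 11001100110011001100110011001100
  (c | b) = 00001111111111110000111111111111
  ((c | b) | d) = 00111111111111110011111111111111
  ~a = 11111111111111110000000000000000
  ~c = 11110000111100001111000011110000
  (~a & ~c) = 11110000111100000000000000000000
  (~d | (~a & ~c)) = 11111100111111001100110011001100
  (e & (~d | (~a & ~c))) = 01010100010101000100010001000100
  (((c | b) | d) | (e & (~d | (~a & ~c)))) = 01111111111111110111111111111111
  (~d & (((c | b) | d) | (e & (~d | (~a & ~c))))) = 01001100110011000100110011001100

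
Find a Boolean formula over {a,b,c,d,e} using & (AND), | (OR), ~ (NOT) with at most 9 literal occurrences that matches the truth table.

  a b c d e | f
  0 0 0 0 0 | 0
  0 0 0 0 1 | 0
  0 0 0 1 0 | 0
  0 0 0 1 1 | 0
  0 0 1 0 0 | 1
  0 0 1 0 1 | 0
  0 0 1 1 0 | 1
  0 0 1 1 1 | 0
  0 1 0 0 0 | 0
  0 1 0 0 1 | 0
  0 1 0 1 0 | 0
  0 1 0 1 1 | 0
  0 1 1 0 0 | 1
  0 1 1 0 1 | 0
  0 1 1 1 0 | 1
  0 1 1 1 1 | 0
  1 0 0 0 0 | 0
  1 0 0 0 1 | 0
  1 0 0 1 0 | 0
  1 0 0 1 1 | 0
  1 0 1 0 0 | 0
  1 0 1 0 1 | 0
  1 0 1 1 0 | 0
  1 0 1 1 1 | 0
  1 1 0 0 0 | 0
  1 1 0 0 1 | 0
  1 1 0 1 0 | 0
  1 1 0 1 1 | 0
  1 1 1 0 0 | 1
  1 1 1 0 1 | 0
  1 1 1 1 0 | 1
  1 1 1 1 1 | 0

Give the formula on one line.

  (a | e) = 01010101010101011111111111111111
  ((a | e) | c) = 01011111010111111111111111111111
  ~a = 11111111111111110000000000000000
  (b & c) = 00000000000011110000000000001111
  (~a | (b & c)) = 11111111111111110000000000001111
  ~e = 10101010101010101010101010101010
  ((~a | (b & c)) & ~e) = 10101010101010100000000000001010
  (((a | e) | c) & ((~a | (b & c)) & ~e)) = 00001010000010100000000000001010

(((a | e) | c) & ((~a | (b & c)) & ~e))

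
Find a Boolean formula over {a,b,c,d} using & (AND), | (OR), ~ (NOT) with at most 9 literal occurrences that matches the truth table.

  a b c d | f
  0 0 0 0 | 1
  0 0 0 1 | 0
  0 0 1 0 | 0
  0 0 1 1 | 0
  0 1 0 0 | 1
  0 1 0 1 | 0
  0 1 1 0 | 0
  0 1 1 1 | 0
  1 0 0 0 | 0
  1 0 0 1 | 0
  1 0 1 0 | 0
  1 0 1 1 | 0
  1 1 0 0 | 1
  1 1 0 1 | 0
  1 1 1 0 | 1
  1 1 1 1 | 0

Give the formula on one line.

(((~c | (b & a)) & ((~b & ~a) | b)) & ~d)

  ~c = 1100110011001100
  (b & a) = 0000000000001111
  (~c | (b & a)) = 1100110011001111
  ~b = 1111000011110000
  ~a = 1111111100000000
  (~b & ~a) = 1111000000000000
  ((~b & ~a) | b) = 1111111100001111
  ((~c | (b & a)) & ((~b & ~a) | b)) = 1100110000001111
  ~d = 1010101010101010
  (((~c | (b & a)) & ((~b & ~a) | b)) & ~d) = 1000100000001010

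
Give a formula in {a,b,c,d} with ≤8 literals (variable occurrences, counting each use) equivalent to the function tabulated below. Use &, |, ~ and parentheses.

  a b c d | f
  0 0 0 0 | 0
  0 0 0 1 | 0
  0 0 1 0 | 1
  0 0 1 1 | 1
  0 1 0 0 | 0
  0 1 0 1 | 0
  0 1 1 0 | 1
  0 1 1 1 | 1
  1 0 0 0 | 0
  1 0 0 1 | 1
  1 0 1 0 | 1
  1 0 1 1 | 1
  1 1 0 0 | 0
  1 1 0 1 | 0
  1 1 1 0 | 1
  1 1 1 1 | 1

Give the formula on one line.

  ~a = 1111111100000000
  (d | ~a) = 1111111101010101
  ~d = 1010101010101010
  ~b = 1111000011110000
  (~d | ~b) = 1111101011111010
  ((d | ~a) & (~d | ~b)) = 1111101001010000
  (a & ((d | ~a) & (~d | ~b))) = 0000000001010000
  (c | (a & ((d | ~a) & (~d | ~b)))) = 0011001101110011

(c | (a & ((d | ~a) & (~d | ~b))))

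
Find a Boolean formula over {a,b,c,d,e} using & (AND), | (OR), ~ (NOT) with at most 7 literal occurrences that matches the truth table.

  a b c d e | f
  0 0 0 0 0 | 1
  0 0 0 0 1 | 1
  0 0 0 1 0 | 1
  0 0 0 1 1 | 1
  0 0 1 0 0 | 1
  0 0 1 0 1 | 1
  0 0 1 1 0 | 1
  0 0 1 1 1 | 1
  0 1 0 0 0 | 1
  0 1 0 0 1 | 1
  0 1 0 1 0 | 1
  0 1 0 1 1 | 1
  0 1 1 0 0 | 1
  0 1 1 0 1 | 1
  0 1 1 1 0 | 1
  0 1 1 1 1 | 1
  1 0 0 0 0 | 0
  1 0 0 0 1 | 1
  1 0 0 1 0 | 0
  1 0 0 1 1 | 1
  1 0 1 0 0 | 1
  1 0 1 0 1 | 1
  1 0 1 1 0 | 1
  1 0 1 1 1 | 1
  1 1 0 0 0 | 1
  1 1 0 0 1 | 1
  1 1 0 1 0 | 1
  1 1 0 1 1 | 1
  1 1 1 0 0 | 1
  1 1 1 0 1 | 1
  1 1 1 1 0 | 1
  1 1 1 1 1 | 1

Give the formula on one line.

((b | (e | c)) | (((b & e) & d) | ~a))

  (e | c) = 01011111010111110101111101011111
  (b | (e | c)) = 01011111111111110101111111111111
  (b & e) = 00000000010101010000000001010101
  ((b & e) & d) = 00000000000100010000000000010001
  ~a = 11111111111111110000000000000000
  (((b & e) & d) | ~a) = 11111111111111110000000000010001
  ((b | (e | c)) | (((b & e) & d) | ~a)) = 11111111111111110101111111111111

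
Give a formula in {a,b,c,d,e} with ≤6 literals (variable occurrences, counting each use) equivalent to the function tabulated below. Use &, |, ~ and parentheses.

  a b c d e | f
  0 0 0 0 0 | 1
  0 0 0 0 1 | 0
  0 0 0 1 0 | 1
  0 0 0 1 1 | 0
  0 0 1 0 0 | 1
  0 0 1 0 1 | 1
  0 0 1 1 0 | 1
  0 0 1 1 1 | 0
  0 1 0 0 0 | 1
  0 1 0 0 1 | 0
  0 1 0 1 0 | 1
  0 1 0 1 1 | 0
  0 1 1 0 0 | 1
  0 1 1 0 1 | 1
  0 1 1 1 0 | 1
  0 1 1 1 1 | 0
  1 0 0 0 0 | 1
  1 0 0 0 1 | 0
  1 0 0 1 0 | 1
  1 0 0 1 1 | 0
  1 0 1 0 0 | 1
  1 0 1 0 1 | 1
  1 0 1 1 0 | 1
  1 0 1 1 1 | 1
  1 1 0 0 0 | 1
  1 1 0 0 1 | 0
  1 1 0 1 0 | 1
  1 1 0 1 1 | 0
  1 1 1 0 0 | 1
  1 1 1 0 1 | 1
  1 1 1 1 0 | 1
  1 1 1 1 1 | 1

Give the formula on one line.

  ~e = 10101010101010101010101010101010
  ~d = 11001100110011001100110011001100
  (a | ~d) = 11001100110011001111111111111111
  ((a | ~d) & c) = 00001100000011000000111100001111
  (~e | ((a | ~d) & c)) = 10101110101011101010111110101111

(~e | ((a | ~d) & c))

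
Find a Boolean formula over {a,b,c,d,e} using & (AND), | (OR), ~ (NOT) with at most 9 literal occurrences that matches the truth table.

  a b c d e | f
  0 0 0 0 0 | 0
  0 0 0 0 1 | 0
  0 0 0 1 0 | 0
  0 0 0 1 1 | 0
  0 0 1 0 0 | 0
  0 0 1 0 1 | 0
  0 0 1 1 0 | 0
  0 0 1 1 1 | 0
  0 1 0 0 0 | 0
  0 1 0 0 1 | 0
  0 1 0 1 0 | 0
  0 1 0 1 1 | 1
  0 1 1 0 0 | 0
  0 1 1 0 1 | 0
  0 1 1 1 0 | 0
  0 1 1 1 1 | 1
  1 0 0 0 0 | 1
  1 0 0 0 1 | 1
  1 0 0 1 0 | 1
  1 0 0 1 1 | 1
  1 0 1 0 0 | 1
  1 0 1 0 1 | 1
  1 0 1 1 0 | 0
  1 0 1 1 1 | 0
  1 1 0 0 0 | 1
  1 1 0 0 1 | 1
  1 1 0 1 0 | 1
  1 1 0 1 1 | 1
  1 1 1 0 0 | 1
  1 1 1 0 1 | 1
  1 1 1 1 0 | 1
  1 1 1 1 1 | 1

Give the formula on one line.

  ~a = 11111111111111110000000000000000
  (~a & e) = 01010101010101010000000000000000
  (b & (~a & e)) = 00000000010101010000000000000000
  ((b & (~a & e)) & d) = 00000000000100010000000000000000
  ~c = 11110000111100001111000011110000
  ~d = 11001100110011001100110011001100
  (~c | ~d) = 11111100111111001111110011111100
  (a & (~c | ~d)) = 00000000000000001111110011111100
  (b | (a & (~c | ~d))) = 00000000111111111111110011111111
  ((b | (a & (~c | ~d))) & a) = 00000000000000001111110011111111
  (((b & (~a & e)) & d) | ((b | (a & (~c | ~d))) & a)) = 00000000000100011111110011111111

(((b & (~a & e)) & d) | ((b | (a & (~c | ~d))) & a))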